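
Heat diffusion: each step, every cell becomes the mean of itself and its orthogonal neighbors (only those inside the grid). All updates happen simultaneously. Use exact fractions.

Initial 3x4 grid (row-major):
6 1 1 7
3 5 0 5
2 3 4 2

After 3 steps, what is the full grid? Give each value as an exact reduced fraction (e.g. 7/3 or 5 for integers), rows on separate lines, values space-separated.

Answer: 3397/1080 11497/3600 2713/900 367/108
1987/600 5809/2000 6339/2000 2561/800
6619/2160 22369/7200 20929/7200 1421/432

Derivation:
After step 1:
  10/3 13/4 9/4 13/3
  4 12/5 3 7/2
  8/3 7/2 9/4 11/3
After step 2:
  127/36 337/120 77/24 121/36
  31/10 323/100 67/25 29/8
  61/18 649/240 149/48 113/36
After step 3:
  3397/1080 11497/3600 2713/900 367/108
  1987/600 5809/2000 6339/2000 2561/800
  6619/2160 22369/7200 20929/7200 1421/432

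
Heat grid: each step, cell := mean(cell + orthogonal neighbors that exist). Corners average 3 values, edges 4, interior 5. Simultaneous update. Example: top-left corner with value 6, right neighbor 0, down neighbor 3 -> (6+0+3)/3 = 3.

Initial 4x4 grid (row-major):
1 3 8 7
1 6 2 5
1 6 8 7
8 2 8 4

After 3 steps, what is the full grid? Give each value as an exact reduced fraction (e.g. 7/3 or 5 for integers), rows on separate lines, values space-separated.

After step 1:
  5/3 9/2 5 20/3
  9/4 18/5 29/5 21/4
  4 23/5 31/5 6
  11/3 6 11/2 19/3
After step 2:
  101/36 443/120 659/120 203/36
  691/240 83/20 517/100 1423/240
  871/240 122/25 281/50 1427/240
  41/9 593/120 721/120 107/18
After step 3:
  6751/2160 581/144 17993/3600 12283/2160
  4847/1440 997/240 31633/6000 40831/7200
  28699/7200 5573/1200 33149/6000 42191/7200
  9451/2160 18347/3600 20263/3600 12887/2160

Answer: 6751/2160 581/144 17993/3600 12283/2160
4847/1440 997/240 31633/6000 40831/7200
28699/7200 5573/1200 33149/6000 42191/7200
9451/2160 18347/3600 20263/3600 12887/2160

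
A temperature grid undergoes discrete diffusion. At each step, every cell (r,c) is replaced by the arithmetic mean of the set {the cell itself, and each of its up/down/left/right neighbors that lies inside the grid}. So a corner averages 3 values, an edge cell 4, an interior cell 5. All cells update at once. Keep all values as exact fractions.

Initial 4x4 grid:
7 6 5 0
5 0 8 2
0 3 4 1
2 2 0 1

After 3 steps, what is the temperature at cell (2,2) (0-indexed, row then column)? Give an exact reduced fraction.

Step 1: cell (2,2) = 16/5
Step 2: cell (2,2) = 251/100
Step 3: cell (2,2) = 15619/6000
Full grid after step 3:
  357/80 2011/480 28469/7200 443/135
  53/15 7559/2000 4907/1500 21479/7200
  2413/900 3767/1500 15619/6000 15943/7200
  511/270 3641/1800 3367/1800 3937/2160

Answer: 15619/6000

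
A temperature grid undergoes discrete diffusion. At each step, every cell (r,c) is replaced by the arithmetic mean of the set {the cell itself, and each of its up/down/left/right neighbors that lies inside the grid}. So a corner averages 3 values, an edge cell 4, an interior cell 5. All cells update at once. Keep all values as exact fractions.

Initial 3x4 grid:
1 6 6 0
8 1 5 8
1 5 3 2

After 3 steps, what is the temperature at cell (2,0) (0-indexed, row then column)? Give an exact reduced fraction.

Step 1: cell (2,0) = 14/3
Step 2: cell (2,0) = 119/36
Step 3: cell (2,0) = 419/108
Full grid after step 3:
  301/72 9667/2400 30931/7200 4613/1080
  54287/14400 24853/6000 8131/2000 20129/4800
  419/108 26551/7200 28781/7200 1087/270

Answer: 419/108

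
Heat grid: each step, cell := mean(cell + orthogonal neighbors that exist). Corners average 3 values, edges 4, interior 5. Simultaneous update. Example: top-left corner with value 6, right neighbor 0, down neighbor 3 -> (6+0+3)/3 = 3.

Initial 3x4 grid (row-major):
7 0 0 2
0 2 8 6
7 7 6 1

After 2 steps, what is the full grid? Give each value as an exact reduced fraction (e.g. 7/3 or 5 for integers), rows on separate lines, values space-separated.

Answer: 103/36 629/240 709/240 113/36
18/5 391/100 401/100 313/80
85/18 143/30 74/15 169/36

Derivation:
After step 1:
  7/3 9/4 5/2 8/3
  4 17/5 22/5 17/4
  14/3 11/2 11/2 13/3
After step 2:
  103/36 629/240 709/240 113/36
  18/5 391/100 401/100 313/80
  85/18 143/30 74/15 169/36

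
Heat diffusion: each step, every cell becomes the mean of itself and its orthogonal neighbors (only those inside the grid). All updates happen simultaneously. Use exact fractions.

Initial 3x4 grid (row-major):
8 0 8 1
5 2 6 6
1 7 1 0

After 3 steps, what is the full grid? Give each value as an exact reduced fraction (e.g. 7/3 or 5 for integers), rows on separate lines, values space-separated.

Answer: 1813/432 30341/7200 9857/2400 1471/360
7249/1800 11849/3000 23213/6000 52717/14400
1657/432 26291/7200 24821/7200 3643/1080

Derivation:
After step 1:
  13/3 9/2 15/4 5
  4 4 23/5 13/4
  13/3 11/4 7/2 7/3
After step 2:
  77/18 199/48 357/80 4
  25/6 397/100 191/50 911/240
  133/36 175/48 791/240 109/36
After step 3:
  1813/432 30341/7200 9857/2400 1471/360
  7249/1800 11849/3000 23213/6000 52717/14400
  1657/432 26291/7200 24821/7200 3643/1080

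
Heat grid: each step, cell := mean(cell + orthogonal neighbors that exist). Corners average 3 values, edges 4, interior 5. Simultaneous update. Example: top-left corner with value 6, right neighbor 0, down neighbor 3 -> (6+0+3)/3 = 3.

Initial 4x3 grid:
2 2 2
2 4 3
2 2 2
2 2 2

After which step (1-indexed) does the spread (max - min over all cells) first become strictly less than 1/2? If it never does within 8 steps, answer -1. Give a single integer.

Answer: 3

Derivation:
Step 1: max=11/4, min=2, spread=3/4
Step 2: max=51/20, min=2, spread=11/20
Step 3: max=223/90, min=253/120, spread=133/360
  -> spread < 1/2 first at step 3
Step 4: max=31867/12960, min=1537/720, spread=4201/12960
Step 5: max=376477/155520, min=5233/2400, spread=186893/777600
Step 6: max=112217899/46656000, min=2851879/1296000, spread=1910051/9331200
Step 7: max=6673986641/2799360000, min=172877461/77760000, spread=90079609/559872000
Step 8: max=398197542979/167961600000, min=3479548813/1555200000, spread=896250847/6718464000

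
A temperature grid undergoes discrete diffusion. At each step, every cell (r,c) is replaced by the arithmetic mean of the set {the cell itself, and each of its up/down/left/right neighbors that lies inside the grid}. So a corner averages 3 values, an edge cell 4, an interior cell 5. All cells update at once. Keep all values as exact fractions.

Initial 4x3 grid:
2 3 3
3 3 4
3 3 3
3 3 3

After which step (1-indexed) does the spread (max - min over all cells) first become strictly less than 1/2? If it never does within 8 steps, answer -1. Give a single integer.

Step 1: max=10/3, min=8/3, spread=2/3
Step 2: max=391/120, min=49/18, spread=193/360
Step 3: max=3767/1200, min=3101/1080, spread=2893/10800
  -> spread < 1/2 first at step 3
Step 4: max=167741/54000, min=376379/129600, spread=130997/648000
Step 5: max=6657031/2160000, min=22935511/7776000, spread=5149003/38880000
Step 6: max=59556461/19440000, min=1384111889/466560000, spread=1809727/18662400
Step 7: max=5936234809/1944000000, min=83528246251/27993600000, spread=9767674993/139968000000
Step 8: max=53318352929/17496000000, min=5026769055809/1679616000000, spread=734342603/13436928000

Answer: 3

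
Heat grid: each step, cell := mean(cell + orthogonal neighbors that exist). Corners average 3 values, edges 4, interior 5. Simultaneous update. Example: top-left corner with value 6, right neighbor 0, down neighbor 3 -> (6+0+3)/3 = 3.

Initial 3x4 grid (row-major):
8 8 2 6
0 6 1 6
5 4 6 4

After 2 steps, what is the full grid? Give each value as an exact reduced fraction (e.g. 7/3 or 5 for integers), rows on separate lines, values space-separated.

Answer: 193/36 1163/240 1147/240 79/18
1013/240 24/5 81/20 369/80
13/3 79/20 139/30 40/9

Derivation:
After step 1:
  16/3 6 17/4 14/3
  19/4 19/5 21/5 17/4
  3 21/4 15/4 16/3
After step 2:
  193/36 1163/240 1147/240 79/18
  1013/240 24/5 81/20 369/80
  13/3 79/20 139/30 40/9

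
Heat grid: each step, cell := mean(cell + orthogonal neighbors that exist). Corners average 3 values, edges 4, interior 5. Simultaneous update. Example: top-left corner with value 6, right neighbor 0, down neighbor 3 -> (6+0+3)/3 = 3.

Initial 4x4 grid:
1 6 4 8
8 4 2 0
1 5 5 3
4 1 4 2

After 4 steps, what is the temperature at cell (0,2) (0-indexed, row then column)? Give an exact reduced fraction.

Answer: 56161/14400

Derivation:
Step 1: cell (0,2) = 5
Step 2: cell (0,2) = 63/16
Step 3: cell (0,2) = 10031/2400
Step 4: cell (0,2) = 56161/14400
Full grid after step 4:
  89399/21600 60769/14400 56161/14400 41473/10800
  293/72 229901/60000 114367/30000 10073/2880
  16049/4500 21929/6000 39871/12000 239081/72000
  7463/2160 117277/36000 117493/36000 13261/4320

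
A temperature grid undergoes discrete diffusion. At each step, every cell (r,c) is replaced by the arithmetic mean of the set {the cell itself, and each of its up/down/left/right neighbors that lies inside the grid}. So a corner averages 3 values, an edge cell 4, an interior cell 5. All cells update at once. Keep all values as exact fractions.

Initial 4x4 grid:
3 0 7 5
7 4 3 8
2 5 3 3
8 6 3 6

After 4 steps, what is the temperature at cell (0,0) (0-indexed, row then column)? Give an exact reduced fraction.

Answer: 257513/64800

Derivation:
Step 1: cell (0,0) = 10/3
Step 2: cell (0,0) = 65/18
Step 3: cell (0,0) = 8183/2160
Step 4: cell (0,0) = 257513/64800
Full grid after step 4:
  257513/64800 877307/216000 969739/216000 76333/16200
  56327/13500 152851/36000 24773/5625 1021609/216000
  61769/13500 402073/90000 89931/20000 324691/72000
  156061/32400 506587/108000 161833/36000 32461/7200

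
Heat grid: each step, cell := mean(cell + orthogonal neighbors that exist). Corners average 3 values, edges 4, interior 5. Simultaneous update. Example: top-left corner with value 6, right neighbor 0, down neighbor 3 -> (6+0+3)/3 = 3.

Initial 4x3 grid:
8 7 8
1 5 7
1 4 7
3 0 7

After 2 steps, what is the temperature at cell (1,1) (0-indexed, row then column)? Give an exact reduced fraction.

Step 1: cell (1,1) = 24/5
Step 2: cell (1,1) = 257/50
Full grid after step 2:
  193/36 367/60 253/36
  121/30 257/50 377/60
  161/60 101/25 79/15
  85/36 129/40 173/36

Answer: 257/50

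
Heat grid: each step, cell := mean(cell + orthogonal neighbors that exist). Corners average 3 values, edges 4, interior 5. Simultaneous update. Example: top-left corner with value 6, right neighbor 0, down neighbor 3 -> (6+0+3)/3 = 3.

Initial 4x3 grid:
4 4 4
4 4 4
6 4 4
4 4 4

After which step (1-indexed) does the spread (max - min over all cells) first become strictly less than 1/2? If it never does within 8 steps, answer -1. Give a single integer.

Step 1: max=14/3, min=4, spread=2/3
Step 2: max=271/60, min=4, spread=31/60
Step 3: max=2371/540, min=4, spread=211/540
  -> spread < 1/2 first at step 3
Step 4: max=232897/54000, min=3647/900, spread=14077/54000
Step 5: max=2084407/486000, min=219683/54000, spread=5363/24300
Step 6: max=62060809/14580000, min=122869/30000, spread=93859/583200
Step 7: max=3709474481/874800000, min=199736467/48600000, spread=4568723/34992000
Step 8: max=221732435629/52488000000, min=6013618889/1458000000, spread=8387449/83980800

Answer: 3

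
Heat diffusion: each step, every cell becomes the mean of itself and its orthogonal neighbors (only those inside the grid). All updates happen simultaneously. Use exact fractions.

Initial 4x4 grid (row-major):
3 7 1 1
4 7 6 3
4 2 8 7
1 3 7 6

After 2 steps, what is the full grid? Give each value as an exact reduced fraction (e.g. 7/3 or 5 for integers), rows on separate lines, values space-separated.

After step 1:
  14/3 9/2 15/4 5/3
  9/2 26/5 5 17/4
  11/4 24/5 6 6
  8/3 13/4 6 20/3
After step 2:
  41/9 1087/240 179/48 29/9
  1027/240 24/5 121/25 203/48
  883/240 22/5 139/25 275/48
  26/9 1003/240 263/48 56/9

Answer: 41/9 1087/240 179/48 29/9
1027/240 24/5 121/25 203/48
883/240 22/5 139/25 275/48
26/9 1003/240 263/48 56/9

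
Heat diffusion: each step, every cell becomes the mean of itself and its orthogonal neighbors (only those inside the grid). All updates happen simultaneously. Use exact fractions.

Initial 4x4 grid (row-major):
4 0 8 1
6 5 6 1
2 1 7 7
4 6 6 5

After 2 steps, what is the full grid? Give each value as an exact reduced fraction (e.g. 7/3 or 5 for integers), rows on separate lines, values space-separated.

After step 1:
  10/3 17/4 15/4 10/3
  17/4 18/5 27/5 15/4
  13/4 21/5 27/5 5
  4 17/4 6 6
After step 2:
  71/18 56/15 251/60 65/18
  433/120 217/50 219/50 1049/240
  157/40 207/50 26/5 403/80
  23/6 369/80 433/80 17/3

Answer: 71/18 56/15 251/60 65/18
433/120 217/50 219/50 1049/240
157/40 207/50 26/5 403/80
23/6 369/80 433/80 17/3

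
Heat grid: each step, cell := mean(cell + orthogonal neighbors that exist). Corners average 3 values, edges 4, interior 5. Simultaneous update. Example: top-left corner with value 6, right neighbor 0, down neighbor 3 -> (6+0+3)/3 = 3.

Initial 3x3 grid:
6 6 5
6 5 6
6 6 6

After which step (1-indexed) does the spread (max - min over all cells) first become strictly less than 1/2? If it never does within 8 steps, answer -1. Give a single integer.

Step 1: max=6, min=11/2, spread=1/2
Step 2: max=471/80, min=50/9, spread=239/720
  -> spread < 1/2 first at step 2
Step 3: max=2113/360, min=40873/7200, spread=1387/7200
Step 4: max=125531/21600, min=183959/32400, spread=347/2592
Step 5: max=7528057/1296000, min=11109523/1944000, spread=2921/31104
Step 6: max=450069779/77760000, min=667413731/116640000, spread=24611/373248
Step 7: max=26975109313/4665600000, min=40138712407/6998400000, spread=207329/4478976
Step 8: max=1616150073611/279936000000, min=2410579524479/419904000000, spread=1746635/53747712

Answer: 2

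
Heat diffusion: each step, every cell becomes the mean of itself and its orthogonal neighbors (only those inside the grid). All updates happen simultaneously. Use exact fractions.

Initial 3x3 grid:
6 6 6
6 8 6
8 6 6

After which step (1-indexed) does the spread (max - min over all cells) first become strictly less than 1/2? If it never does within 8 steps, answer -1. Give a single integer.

Answer: 3

Derivation:
Step 1: max=7, min=6, spread=1
Step 2: max=62/9, min=249/40, spread=239/360
Step 3: max=23927/3600, min=1127/180, spread=1387/3600
  -> spread < 1/2 first at step 3
Step 4: max=107641/16200, min=68869/10800, spread=347/1296
Step 5: max=6386477/972000, min=4135943/648000, spread=2921/15552
Step 6: max=382346269/58320000, min=249770221/38880000, spread=24611/186624
Step 7: max=22846887593/3499200000, min=15015290687/2332800000, spread=207329/2239488
Step 8: max=1368556475521/209952000000, min=903273926389/139968000000, spread=1746635/26873856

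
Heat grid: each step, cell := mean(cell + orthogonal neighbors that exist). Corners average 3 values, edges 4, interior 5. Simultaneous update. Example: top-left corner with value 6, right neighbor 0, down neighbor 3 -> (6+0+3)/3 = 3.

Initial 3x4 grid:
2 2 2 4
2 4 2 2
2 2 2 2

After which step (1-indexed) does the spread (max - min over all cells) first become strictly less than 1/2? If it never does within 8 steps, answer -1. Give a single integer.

Answer: 2

Derivation:
Step 1: max=8/3, min=2, spread=2/3
Step 2: max=23/9, min=13/6, spread=7/18
  -> spread < 1/2 first at step 2
Step 3: max=2687/1080, min=2693/1200, spread=2633/10800
Step 4: max=131479/54000, min=82261/36000, spread=647/4320
Step 5: max=9390617/3888000, min=2978539/1296000, spread=455/3888
Step 6: max=558184603/233280000, min=179859101/77760000, spread=186073/2332800
Step 7: max=33354437177/13996800000, min=10812618559/4665600000, spread=1833163/27993600
Step 8: max=1992991033243/839808000000, min=650862609581/279936000000, spread=80806409/1679616000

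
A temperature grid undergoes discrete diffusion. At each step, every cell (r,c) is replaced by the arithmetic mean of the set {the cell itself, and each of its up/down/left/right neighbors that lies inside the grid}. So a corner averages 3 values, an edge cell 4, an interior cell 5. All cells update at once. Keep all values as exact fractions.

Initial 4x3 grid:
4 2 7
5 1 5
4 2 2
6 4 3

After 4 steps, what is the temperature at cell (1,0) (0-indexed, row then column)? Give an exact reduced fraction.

Step 1: cell (1,0) = 7/2
Step 2: cell (1,0) = 173/48
Step 3: cell (1,0) = 25531/7200
Step 4: cell (1,0) = 777337/216000
Full grid after step 4:
  29147/8100 1567309/432000 117413/32400
  777337/216000 631601/180000 759337/216000
  782197/216000 1260227/360000 242399/72000
  480647/129600 3038833/864000 146449/43200

Answer: 777337/216000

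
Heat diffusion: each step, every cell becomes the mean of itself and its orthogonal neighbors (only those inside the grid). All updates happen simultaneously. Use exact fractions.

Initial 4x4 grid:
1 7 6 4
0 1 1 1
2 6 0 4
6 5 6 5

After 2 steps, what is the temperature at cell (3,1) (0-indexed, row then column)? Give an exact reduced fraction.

Answer: 1013/240

Derivation:
Step 1: cell (3,1) = 23/4
Step 2: cell (3,1) = 1013/240
Full grid after step 2:
  89/36 167/48 823/240 32/9
  61/24 247/100 76/25 157/60
  349/120 369/100 29/10 67/20
  163/36 1013/240 363/80 23/6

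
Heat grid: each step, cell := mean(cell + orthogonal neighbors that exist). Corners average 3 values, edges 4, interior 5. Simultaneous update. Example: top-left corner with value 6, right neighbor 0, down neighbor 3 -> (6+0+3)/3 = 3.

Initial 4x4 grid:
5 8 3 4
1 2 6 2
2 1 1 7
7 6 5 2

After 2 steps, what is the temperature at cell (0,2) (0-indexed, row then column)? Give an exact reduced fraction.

Step 1: cell (0,2) = 21/4
Step 2: cell (0,2) = 311/80
Full grid after step 2:
  35/9 1081/240 311/80 13/3
  811/240 79/25 102/25 271/80
  253/80 7/2 157/50 197/48
  25/6 313/80 203/48 67/18

Answer: 311/80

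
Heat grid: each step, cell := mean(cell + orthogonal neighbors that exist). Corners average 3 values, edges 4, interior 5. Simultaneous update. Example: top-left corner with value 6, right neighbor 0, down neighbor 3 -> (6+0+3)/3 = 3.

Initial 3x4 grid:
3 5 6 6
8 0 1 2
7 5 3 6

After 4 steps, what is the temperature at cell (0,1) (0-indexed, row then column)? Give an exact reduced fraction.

Answer: 454597/108000

Derivation:
Step 1: cell (0,1) = 7/2
Step 2: cell (0,1) = 257/60
Step 3: cell (0,1) = 3619/900
Step 4: cell (0,1) = 454597/108000
Full grid after step 4:
  283877/64800 454597/108000 419027/108000 506249/129600
  654611/144000 81883/20000 1400419/360000 3218381/864000
  291127/64800 458597/108000 407777/108000 484349/129600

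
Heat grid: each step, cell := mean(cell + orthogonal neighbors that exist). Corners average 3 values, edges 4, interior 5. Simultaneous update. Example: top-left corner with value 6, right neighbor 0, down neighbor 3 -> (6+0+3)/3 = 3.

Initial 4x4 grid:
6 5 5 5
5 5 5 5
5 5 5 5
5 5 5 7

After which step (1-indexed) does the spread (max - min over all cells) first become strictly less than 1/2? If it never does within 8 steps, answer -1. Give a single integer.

Answer: 3

Derivation:
Step 1: max=17/3, min=5, spread=2/3
Step 2: max=50/9, min=5, spread=5/9
Step 3: max=581/108, min=485/96, spread=283/864
  -> spread < 1/2 first at step 3
Step 4: max=17243/3240, min=487/96, spread=3227/12960
Step 5: max=511553/97200, min=2200717/432000, spread=655667/3888000
Step 6: max=15264257/2916000, min=66227317/12960000, spread=14524427/116640000
Step 7: max=9114991/1749600, min=79551349/15552000, spread=13237139/139968000
Step 8: max=13633546583/2624400000, min=26857752383/5248800000, spread=409340783/5248800000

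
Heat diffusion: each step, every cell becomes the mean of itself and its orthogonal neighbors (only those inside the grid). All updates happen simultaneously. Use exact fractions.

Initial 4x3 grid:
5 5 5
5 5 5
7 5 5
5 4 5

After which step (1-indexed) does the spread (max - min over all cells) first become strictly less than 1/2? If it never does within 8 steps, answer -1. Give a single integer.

Answer: 3

Derivation:
Step 1: max=11/2, min=14/3, spread=5/6
Step 2: max=323/60, min=173/36, spread=26/45
Step 3: max=1047/200, min=10627/2160, spread=3403/10800
  -> spread < 1/2 first at step 3
Step 4: max=140173/27000, min=643889/129600, spread=144707/648000
Step 5: max=464089/90000, min=38970691/7776000, spread=5632993/38880000
Step 6: max=3465097/675000, min=2347857209/466560000, spread=236089187/2332800000
Step 7: max=1659613459/324000000, min=141354374731/27993600000, spread=10181140633/139968000000
Step 8: max=99372777431/19440000000, min=8497806344129/1679616000000, spread=440008129547/8398080000000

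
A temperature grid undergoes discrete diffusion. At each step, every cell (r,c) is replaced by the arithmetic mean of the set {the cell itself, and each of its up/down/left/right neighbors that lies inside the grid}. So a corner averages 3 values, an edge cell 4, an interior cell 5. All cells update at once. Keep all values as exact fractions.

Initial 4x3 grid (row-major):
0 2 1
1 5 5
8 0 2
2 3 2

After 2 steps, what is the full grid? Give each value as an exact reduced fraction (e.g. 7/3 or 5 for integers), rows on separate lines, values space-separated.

Answer: 13/6 31/15 95/36
197/80 299/100 323/120
851/240 259/100 343/120
53/18 721/240 19/9

Derivation:
After step 1:
  1 2 8/3
  7/2 13/5 13/4
  11/4 18/5 9/4
  13/3 7/4 7/3
After step 2:
  13/6 31/15 95/36
  197/80 299/100 323/120
  851/240 259/100 343/120
  53/18 721/240 19/9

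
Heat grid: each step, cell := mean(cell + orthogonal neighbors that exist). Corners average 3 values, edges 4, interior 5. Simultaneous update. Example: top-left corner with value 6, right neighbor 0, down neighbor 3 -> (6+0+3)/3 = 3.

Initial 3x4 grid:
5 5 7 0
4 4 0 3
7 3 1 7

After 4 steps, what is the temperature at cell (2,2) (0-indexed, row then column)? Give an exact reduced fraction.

Answer: 91553/27000

Derivation:
Step 1: cell (2,2) = 11/4
Step 2: cell (2,2) = 79/24
Step 3: cell (2,2) = 11471/3600
Step 4: cell (2,2) = 91553/27000
Full grid after step 4:
  282967/64800 853069/216000 766049/216000 51833/16200
  910679/216000 708227/180000 4183/1250 458981/144000
  134621/32400 202111/54000 91553/27000 200857/64800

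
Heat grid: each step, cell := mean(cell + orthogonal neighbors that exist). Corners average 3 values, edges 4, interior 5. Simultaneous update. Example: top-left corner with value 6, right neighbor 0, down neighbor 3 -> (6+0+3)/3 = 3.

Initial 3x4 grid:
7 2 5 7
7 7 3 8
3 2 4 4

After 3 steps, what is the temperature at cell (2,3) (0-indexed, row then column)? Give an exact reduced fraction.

Step 1: cell (2,3) = 16/3
Step 2: cell (2,3) = 169/36
Step 3: cell (2,3) = 10739/2160
Full grid after step 3:
  5461/1080 18583/3600 1133/225 1493/270
  18043/3600 27593/6000 10041/2000 12247/2400
  1073/240 3599/800 31631/7200 10739/2160

Answer: 10739/2160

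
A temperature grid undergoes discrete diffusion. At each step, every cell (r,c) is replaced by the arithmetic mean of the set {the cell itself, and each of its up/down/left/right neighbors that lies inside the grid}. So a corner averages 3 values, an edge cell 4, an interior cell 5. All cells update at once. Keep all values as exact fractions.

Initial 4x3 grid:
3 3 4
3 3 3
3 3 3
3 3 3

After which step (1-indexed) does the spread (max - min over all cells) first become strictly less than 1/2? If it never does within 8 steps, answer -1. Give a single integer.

Step 1: max=10/3, min=3, spread=1/3
  -> spread < 1/2 first at step 1
Step 2: max=59/18, min=3, spread=5/18
Step 3: max=689/216, min=3, spread=41/216
Step 4: max=81977/25920, min=3, spread=4217/25920
Step 5: max=4874749/1555200, min=21679/7200, spread=38417/311040
Step 6: max=291136211/93312000, min=434597/144000, spread=1903471/18662400
Step 7: max=17397149089/5598720000, min=13075759/4320000, spread=18038617/223948800
Step 8: max=1041037782851/335923200000, min=1179326759/388800000, spread=883978523/13436928000

Answer: 1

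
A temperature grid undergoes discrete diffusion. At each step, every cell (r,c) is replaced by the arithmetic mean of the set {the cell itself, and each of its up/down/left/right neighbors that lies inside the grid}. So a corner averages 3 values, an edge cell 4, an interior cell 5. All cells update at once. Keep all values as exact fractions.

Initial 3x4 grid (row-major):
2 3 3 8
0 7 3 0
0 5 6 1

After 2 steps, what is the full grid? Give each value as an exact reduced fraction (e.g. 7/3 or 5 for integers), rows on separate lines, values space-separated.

After step 1:
  5/3 15/4 17/4 11/3
  9/4 18/5 19/5 3
  5/3 9/2 15/4 7/3
After step 2:
  23/9 199/60 58/15 131/36
  551/240 179/50 92/25 16/5
  101/36 811/240 863/240 109/36

Answer: 23/9 199/60 58/15 131/36
551/240 179/50 92/25 16/5
101/36 811/240 863/240 109/36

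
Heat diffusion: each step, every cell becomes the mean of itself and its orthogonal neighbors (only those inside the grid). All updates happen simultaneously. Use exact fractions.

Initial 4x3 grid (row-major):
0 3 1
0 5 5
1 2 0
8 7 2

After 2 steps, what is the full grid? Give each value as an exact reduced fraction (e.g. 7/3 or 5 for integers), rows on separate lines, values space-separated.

Answer: 19/12 37/16 8/3
33/16 5/2 11/4
151/48 63/20 11/4
77/18 193/48 10/3

Derivation:
After step 1:
  1 9/4 3
  3/2 3 11/4
  11/4 3 9/4
  16/3 19/4 3
After step 2:
  19/12 37/16 8/3
  33/16 5/2 11/4
  151/48 63/20 11/4
  77/18 193/48 10/3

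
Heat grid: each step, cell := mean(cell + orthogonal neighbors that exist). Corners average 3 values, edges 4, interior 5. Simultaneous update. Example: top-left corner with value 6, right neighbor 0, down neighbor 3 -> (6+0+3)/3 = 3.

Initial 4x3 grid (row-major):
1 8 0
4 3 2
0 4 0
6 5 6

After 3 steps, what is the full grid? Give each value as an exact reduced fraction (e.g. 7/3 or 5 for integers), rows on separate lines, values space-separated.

After step 1:
  13/3 3 10/3
  2 21/5 5/4
  7/2 12/5 3
  11/3 21/4 11/3
After step 2:
  28/9 223/60 91/36
  421/120 257/100 707/240
  347/120 367/100 619/240
  149/36 899/240 143/36
After step 3:
  3721/1080 10733/3600 6617/2160
  10873/3600 19693/6000 19121/7200
  3197/900 4637/1500 23701/7200
  7759/2160 55897/14400 3707/1080

Answer: 3721/1080 10733/3600 6617/2160
10873/3600 19693/6000 19121/7200
3197/900 4637/1500 23701/7200
7759/2160 55897/14400 3707/1080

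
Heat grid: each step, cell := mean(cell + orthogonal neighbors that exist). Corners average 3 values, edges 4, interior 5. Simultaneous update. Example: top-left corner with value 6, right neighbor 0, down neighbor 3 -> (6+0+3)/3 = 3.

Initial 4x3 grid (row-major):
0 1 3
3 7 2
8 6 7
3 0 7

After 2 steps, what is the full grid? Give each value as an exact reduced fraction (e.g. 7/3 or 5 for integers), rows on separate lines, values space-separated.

Answer: 103/36 593/240 19/6
439/120 107/25 321/80
563/120 239/50 1231/240
38/9 269/60 85/18

Derivation:
After step 1:
  4/3 11/4 2
  9/2 19/5 19/4
  5 28/5 11/2
  11/3 4 14/3
After step 2:
  103/36 593/240 19/6
  439/120 107/25 321/80
  563/120 239/50 1231/240
  38/9 269/60 85/18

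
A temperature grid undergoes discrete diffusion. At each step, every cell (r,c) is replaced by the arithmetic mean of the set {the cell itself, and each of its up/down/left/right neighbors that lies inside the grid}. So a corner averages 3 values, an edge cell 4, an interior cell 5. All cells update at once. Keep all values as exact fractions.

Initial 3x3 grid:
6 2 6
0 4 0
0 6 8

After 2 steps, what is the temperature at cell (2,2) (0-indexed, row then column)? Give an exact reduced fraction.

Answer: 41/9

Derivation:
Step 1: cell (2,2) = 14/3
Step 2: cell (2,2) = 41/9
Full grid after step 2:
  29/9 367/120 35/9
  287/120 92/25 427/120
  3 407/120 41/9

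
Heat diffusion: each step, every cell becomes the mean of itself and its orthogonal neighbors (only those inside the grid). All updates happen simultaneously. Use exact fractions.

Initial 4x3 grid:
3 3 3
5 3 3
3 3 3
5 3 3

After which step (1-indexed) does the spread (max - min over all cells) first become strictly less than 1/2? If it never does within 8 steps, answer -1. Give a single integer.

Step 1: max=4, min=3, spread=1
Step 2: max=67/18, min=3, spread=13/18
Step 3: max=12857/3600, min=307/100, spread=361/720
Step 4: max=226369/64800, min=8461/2700, spread=4661/12960
  -> spread < 1/2 first at step 4
Step 5: max=11118863/3240000, min=3436621/1080000, spread=809/3240
Step 6: max=793930399/233280000, min=31195301/9720000, spread=1809727/9331200
Step 7: max=47234847941/13996800000, min=235900573/72900000, spread=77677517/559872000
Step 8: max=2821322394319/839808000000, min=18955066451/5832000000, spread=734342603/6718464000

Answer: 4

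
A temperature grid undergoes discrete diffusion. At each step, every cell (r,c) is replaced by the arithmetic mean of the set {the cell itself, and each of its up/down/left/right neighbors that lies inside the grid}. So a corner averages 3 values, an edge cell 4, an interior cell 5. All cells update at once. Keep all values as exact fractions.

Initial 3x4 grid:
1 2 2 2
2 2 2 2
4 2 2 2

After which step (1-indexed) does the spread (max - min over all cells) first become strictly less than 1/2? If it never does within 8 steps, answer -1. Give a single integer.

Step 1: max=8/3, min=5/3, spread=1
Step 2: max=89/36, min=89/48, spread=89/144
Step 3: max=995/432, min=2801/1440, spread=1547/4320
  -> spread < 1/2 first at step 3
Step 4: max=57907/25920, min=569/288, spread=6697/25920
Step 5: max=3391049/1555200, min=28633/14400, spread=59737/311040
Step 6: max=200664211/93312000, min=2591123/1296000, spread=2820671/18662400
Step 7: max=11913489089/5598720000, min=78230581/38880000, spread=25931417/223948800
Step 8: max=709851782851/335923200000, min=262061003/129600000, spread=1223586523/13436928000

Answer: 3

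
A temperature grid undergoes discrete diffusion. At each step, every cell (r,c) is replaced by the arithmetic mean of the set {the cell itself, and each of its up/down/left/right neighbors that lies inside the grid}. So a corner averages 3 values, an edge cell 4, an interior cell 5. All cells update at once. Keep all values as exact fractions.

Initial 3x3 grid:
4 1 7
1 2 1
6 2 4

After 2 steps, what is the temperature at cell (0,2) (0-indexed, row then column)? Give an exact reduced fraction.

Answer: 10/3

Derivation:
Step 1: cell (0,2) = 3
Step 2: cell (0,2) = 10/3
Full grid after step 2:
  35/12 99/40 10/3
  193/80 303/100 307/120
  13/4 307/120 28/9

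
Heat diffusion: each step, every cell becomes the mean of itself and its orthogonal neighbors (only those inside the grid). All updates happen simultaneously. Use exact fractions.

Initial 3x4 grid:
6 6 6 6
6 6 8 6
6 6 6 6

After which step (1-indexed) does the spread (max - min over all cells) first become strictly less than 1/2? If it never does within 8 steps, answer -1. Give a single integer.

Answer: 2

Derivation:
Step 1: max=13/2, min=6, spread=1/2
Step 2: max=323/50, min=6, spread=23/50
  -> spread < 1/2 first at step 2
Step 3: max=15211/2400, min=1213/200, spread=131/480
Step 4: max=136151/21600, min=21991/3600, spread=841/4320
Step 5: max=54382051/8640000, min=4413373/720000, spread=56863/345600
Step 6: max=488094341/77760000, min=39869543/6480000, spread=386393/3110400
Step 7: max=195017723131/31104000000, min=15972358813/2592000000, spread=26795339/248832000
Step 8: max=11681255714129/1866240000000, min=960206149667/155520000000, spread=254051069/2985984000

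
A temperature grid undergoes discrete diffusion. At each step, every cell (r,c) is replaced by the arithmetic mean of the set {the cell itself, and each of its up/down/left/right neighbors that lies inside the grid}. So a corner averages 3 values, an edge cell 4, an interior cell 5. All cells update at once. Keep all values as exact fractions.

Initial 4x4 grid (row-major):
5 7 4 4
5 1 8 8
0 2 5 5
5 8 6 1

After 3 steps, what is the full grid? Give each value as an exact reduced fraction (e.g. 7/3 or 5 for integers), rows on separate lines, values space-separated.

Answer: 9571/2160 829/180 481/90 2933/540
5597/1440 5453/1200 1844/375 389/72
5677/1440 3103/750 9693/2000 2953/600
2153/540 6391/1440 11137/2400 3479/720

Derivation:
After step 1:
  17/3 17/4 23/4 16/3
  11/4 23/5 26/5 25/4
  3 16/5 26/5 19/4
  13/3 21/4 5 4
After step 2:
  38/9 76/15 77/15 52/9
  961/240 4 27/5 323/60
  797/240 17/4 467/100 101/20
  151/36 1067/240 389/80 55/12
After step 3:
  9571/2160 829/180 481/90 2933/540
  5597/1440 5453/1200 1844/375 389/72
  5677/1440 3103/750 9693/2000 2953/600
  2153/540 6391/1440 11137/2400 3479/720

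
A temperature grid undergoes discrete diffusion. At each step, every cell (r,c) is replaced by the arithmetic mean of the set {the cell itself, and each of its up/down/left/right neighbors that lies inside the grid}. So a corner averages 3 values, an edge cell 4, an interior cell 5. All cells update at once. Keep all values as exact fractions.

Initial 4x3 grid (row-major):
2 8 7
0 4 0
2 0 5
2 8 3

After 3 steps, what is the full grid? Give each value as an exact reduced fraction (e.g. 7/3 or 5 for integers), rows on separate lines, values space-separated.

Answer: 6989/2160 56749/14400 2903/720
10711/3600 18611/6000 1153/300
3037/1200 19871/6000 2959/900
2291/720 46309/14400 8213/2160

Derivation:
After step 1:
  10/3 21/4 5
  2 12/5 4
  1 19/5 2
  4 13/4 16/3
After step 2:
  127/36 959/240 19/4
  131/60 349/100 67/20
  27/10 249/100 227/60
  11/4 983/240 127/36
After step 3:
  6989/2160 56749/14400 2903/720
  10711/3600 18611/6000 1153/300
  3037/1200 19871/6000 2959/900
  2291/720 46309/14400 8213/2160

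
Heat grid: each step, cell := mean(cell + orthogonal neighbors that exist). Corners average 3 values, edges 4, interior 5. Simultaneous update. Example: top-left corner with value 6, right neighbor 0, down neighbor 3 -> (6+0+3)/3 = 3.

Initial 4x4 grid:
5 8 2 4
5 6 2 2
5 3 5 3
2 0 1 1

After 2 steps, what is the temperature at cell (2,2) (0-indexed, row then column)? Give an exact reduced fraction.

Step 1: cell (2,2) = 14/5
Step 2: cell (2,2) = 29/10
Full grid after step 2:
  11/2 401/80 919/240 113/36
  99/20 9/2 71/20 347/120
  227/60 333/100 29/10 299/120
  91/36 563/240 463/240 37/18

Answer: 29/10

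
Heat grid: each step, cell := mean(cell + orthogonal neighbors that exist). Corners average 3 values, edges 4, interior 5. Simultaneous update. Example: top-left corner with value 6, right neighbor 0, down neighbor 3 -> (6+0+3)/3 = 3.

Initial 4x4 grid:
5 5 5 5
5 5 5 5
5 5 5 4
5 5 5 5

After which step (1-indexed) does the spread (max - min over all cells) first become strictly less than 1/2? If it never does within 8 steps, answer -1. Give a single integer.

Step 1: max=5, min=14/3, spread=1/3
  -> spread < 1/2 first at step 1
Step 2: max=5, min=569/120, spread=31/120
Step 3: max=5, min=5189/1080, spread=211/1080
Step 4: max=5, min=523157/108000, spread=16843/108000
Step 5: max=44921/9000, min=4721357/972000, spread=130111/972000
Step 6: max=2692841/540000, min=142157633/29160000, spread=3255781/29160000
Step 7: max=2688893/540000, min=4273646309/874800000, spread=82360351/874800000
Step 8: max=483493559/97200000, min=128468683109/26244000000, spread=2074577821/26244000000

Answer: 1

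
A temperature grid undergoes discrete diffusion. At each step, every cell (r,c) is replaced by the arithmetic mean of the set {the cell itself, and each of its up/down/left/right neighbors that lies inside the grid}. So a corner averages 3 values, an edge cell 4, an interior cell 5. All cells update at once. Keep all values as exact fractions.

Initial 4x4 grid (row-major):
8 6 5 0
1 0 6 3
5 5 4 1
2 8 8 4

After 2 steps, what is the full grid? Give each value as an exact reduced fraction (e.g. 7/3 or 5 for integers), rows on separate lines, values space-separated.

After step 1:
  5 19/4 17/4 8/3
  7/2 18/5 18/5 5/2
  13/4 22/5 24/5 3
  5 23/4 6 13/3
After step 2:
  53/12 22/5 229/60 113/36
  307/80 397/100 15/4 353/120
  323/80 109/25 109/25 439/120
  14/3 423/80 1253/240 40/9

Answer: 53/12 22/5 229/60 113/36
307/80 397/100 15/4 353/120
323/80 109/25 109/25 439/120
14/3 423/80 1253/240 40/9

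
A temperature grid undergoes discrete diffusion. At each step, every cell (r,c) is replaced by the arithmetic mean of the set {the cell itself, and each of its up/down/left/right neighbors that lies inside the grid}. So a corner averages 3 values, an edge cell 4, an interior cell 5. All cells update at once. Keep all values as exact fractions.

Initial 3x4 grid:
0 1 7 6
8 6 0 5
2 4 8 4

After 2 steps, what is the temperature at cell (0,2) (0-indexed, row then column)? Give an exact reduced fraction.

Step 1: cell (0,2) = 7/2
Step 2: cell (0,2) = 91/20
Full grid after step 2:
  7/2 69/20 91/20 53/12
  58/15 43/10 81/20 1237/240
  41/9 131/30 149/30 161/36

Answer: 91/20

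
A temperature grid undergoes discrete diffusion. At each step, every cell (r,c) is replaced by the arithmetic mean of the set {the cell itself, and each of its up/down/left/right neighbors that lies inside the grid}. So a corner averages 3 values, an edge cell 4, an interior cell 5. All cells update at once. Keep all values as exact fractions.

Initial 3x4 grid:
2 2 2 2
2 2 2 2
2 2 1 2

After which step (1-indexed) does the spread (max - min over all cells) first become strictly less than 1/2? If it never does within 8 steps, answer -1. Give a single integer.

Step 1: max=2, min=5/3, spread=1/3
  -> spread < 1/2 first at step 1
Step 2: max=2, min=209/120, spread=31/120
Step 3: max=2, min=1949/1080, spread=211/1080
Step 4: max=3553/1800, min=199103/108000, spread=14077/108000
Step 5: max=212317/108000, min=1803593/972000, spread=5363/48600
Step 6: max=117131/60000, min=54579191/29160000, spread=93859/1166400
Step 7: max=189063533/97200000, min=3288925519/1749600000, spread=4568723/69984000
Step 8: max=5650381111/2916000000, min=198171564371/104976000000, spread=8387449/167961600

Answer: 1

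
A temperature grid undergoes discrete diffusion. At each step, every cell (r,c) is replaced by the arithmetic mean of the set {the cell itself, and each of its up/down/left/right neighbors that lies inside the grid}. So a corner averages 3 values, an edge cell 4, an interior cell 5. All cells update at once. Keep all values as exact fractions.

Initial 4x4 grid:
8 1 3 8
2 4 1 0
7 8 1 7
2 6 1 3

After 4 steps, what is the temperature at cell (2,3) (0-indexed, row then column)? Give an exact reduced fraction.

Answer: 726727/216000

Derivation:
Step 1: cell (2,3) = 11/4
Step 2: cell (2,3) = 841/240
Step 3: cell (2,3) = 23101/7200
Step 4: cell (2,3) = 726727/216000
Full grid after step 4:
  261547/64800 805873/216000 739729/216000 6758/2025
  112841/27000 139157/36000 78107/22500 709759/216000
  4979/1125 10091/2500 637591/180000 726727/216000
  241/54 37177/9000 98729/27000 218581/64800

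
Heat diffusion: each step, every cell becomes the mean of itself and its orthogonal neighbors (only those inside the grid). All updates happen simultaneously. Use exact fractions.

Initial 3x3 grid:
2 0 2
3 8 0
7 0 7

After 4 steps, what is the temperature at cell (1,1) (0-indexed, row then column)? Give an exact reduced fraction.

Step 1: cell (1,1) = 11/5
Step 2: cell (1,1) = 399/100
Step 3: cell (1,1) = 5851/2000
Step 4: cell (1,1) = 134599/40000
Full grid after step 4:
  101201/32400 587117/216000 366479/129600
  234539/72000 134599/40000 843781/288000
  245777/64800 1493609/432000 453229/129600

Answer: 134599/40000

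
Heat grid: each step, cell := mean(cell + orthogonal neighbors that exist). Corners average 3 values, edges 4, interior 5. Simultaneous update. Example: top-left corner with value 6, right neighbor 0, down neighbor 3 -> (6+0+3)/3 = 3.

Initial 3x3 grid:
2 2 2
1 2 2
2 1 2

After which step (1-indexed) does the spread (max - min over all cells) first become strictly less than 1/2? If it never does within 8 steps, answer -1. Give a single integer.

Answer: 2

Derivation:
Step 1: max=2, min=4/3, spread=2/3
Step 2: max=2, min=127/80, spread=33/80
  -> spread < 1/2 first at step 2
Step 3: max=169/90, min=1723/1080, spread=61/216
Step 4: max=5039/2700, min=108161/64800, spread=511/2592
Step 5: max=65599/36000, min=6546067/3888000, spread=4309/31104
Step 6: max=8788763/4860000, min=399176249/233280000, spread=36295/373248
Step 7: max=2088664169/1166400000, min=24108429403/13996800000, spread=305773/4478976
Step 8: max=20785424503/11664000000, min=1456301329841/839808000000, spread=2575951/53747712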